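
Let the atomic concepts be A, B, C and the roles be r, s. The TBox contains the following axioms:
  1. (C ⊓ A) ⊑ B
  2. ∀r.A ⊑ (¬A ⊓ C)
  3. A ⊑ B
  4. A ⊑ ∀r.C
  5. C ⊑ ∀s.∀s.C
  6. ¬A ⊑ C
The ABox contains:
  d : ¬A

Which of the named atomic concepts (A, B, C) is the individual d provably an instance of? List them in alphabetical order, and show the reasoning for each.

{C}

1. d : A?  L(d) = {¬A} ∪ {¬A}
   apply at d: ¬A⊑C
   open: L(d) ⊇ {C, ¬A, ∀s.∀s.C, ∃r.¬A} (+ ∃-successors) — d ∉ A possible
2. d : B?  L(d) = {¬A} ∪ {¬B}
   apply at d: ¬A⊑C
   open: L(d) ⊇ {C, ¬A, ¬B, ∀s.∀s.C, ∃r.¬A} (+ ∃-successors) — d ∉ B possible
3. d : C?  L(d) = {¬A} ∪ {¬C}
   clash {C, ¬C} at d — d ∈ C
4. Entailed for d: {C}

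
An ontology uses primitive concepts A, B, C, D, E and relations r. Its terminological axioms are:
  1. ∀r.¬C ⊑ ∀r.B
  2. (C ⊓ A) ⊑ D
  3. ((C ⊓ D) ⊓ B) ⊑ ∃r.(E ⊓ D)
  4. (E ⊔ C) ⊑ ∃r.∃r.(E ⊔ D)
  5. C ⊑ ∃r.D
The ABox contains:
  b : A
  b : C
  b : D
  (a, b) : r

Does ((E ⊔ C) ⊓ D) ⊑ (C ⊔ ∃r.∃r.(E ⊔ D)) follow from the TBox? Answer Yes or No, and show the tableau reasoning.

1. ((E ⊔ C) ⊓ D) ⊑ (C ⊔ ∃r.∃r.(E ⊔ D))  ⇔  (((E ⊔ C) ⊓ D) ⊓ (¬C ⊓ ∀r.∀r.(¬E ⊓ ¬D))) unsat w.r.t. T
   all branches close; clash {C, ¬C} at x₀
2. Hence ((E ⊔ C) ⊓ D) ⊑ (C ⊔ ∃r.∃r.(E ⊔ D)): entailed.

Yes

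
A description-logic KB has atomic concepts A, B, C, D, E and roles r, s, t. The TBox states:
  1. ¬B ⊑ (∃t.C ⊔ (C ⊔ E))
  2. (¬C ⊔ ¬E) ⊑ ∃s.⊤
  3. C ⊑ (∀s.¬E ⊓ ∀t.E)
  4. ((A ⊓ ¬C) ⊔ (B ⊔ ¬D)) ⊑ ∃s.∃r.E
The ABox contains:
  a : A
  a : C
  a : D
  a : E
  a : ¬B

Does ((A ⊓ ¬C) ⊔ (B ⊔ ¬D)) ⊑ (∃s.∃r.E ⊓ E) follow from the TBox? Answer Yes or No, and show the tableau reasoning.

1. ((A ⊓ ¬C) ⊔ (B ⊔ ¬D)) ⊑ (∃s.∃r.E ⊓ E)  ⇔  (((A ⊓ ¬C) ⊔ (B ⊔ ¬D)) ⊓ (∀s.∀r.¬E ⊔ ¬E)) unsat w.r.t. T
   apply at x₀: ((A ⊓ ¬C) ⊔ (B ⊔ ¬D))⊑∃s.∃r.E
   open: L(x₀) ⊇ {A, B, ¬C, ¬E, ∃s.∃r.E, …} (+ ∃-successors)
2. Hence ((A ⊓ ¬C) ⊔ (B ⊔ ¬D)) ⊑ (∃s.∃r.E ⊓ E): not entailed.

No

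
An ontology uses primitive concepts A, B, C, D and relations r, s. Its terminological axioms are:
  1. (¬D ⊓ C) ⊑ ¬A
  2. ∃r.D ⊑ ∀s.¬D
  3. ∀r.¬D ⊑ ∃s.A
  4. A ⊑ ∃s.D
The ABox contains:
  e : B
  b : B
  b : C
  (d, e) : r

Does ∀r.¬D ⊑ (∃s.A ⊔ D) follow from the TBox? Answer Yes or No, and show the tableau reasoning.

1. ∀r.¬D ⊑ (∃s.A ⊔ D)  ⇔  (∀r.¬D ⊓ (∀s.¬A ⊓ ¬D)) unsat w.r.t. T
   all branches close; clash {A, ¬A} at an ∃-successor
2. Hence ∀r.¬D ⊑ (∃s.A ⊔ D): entailed.

Yes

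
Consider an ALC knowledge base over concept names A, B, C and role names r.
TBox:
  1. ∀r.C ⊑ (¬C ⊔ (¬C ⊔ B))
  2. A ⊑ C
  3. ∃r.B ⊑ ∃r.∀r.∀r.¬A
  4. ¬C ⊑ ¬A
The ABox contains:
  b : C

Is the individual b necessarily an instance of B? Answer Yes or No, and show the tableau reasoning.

No

1. b : B?  L(b) = {C} ∪ {¬B}
   open: L(b) ⊇ {C, ¬B, ∀r.¬B, ∃r.¬C} (+ ∃-successors) — b ∉ B possible
2. Hence b : B: not entailed.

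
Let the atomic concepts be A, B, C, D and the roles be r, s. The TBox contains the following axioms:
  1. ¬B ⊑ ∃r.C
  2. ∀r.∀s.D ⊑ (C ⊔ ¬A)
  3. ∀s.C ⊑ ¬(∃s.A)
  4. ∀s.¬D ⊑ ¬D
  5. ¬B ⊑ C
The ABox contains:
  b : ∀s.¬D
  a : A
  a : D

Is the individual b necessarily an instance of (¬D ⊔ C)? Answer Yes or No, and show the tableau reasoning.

1. b : (¬D ⊔ C)?  L(b) = {∀s.¬D} ∪ {(D ⊓ ¬C)}
   clash {C, ¬C} at b — b ∈ (¬D ⊔ C)
2. Hence b : (¬D ⊔ C): entailed.

Yes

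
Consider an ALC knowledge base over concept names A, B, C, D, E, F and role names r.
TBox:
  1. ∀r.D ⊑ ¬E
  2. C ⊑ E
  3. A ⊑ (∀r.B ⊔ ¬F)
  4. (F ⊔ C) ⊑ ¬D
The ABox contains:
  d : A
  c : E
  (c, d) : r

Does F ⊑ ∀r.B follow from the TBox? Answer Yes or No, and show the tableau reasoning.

No

1. F ⊑ ∀r.B  ⇔  (F ⊓ ∃r.¬B) unsat w.r.t. T
   open: L(x₀) ⊇ {F, ¬A, ¬C, ¬D, ∃r.¬B, …} (+ ∃-successors)
2. Hence F ⊑ ∀r.B: not entailed.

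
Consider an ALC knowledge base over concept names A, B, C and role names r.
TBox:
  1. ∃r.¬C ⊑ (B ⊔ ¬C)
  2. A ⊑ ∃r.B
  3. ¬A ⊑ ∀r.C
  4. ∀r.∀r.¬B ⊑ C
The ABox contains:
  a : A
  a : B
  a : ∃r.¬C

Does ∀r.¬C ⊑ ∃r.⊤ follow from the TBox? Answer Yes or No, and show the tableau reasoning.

1. ∀r.¬C ⊑ ∃r.⊤  ⇔  (∀r.¬C ⊓ ∀r.⊥) unsat w.r.t. T
   open: L(x₀) ⊇ {C, ¬A, ∀r.C, ∀r.¬C, ∀r.⊥}
2. Hence ∀r.¬C ⊑ ∃r.⊤: not entailed.

No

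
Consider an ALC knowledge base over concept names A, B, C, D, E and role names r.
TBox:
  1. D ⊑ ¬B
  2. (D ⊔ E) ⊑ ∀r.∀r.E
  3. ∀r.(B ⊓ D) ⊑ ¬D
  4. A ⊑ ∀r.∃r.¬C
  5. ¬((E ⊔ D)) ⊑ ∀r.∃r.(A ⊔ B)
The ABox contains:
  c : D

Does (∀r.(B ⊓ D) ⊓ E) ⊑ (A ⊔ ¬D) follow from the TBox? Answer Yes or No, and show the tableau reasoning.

Yes

1. (∀r.(B ⊓ D) ⊓ E) ⊑ (A ⊔ ¬D)  ⇔  ((∀r.(B ⊓ D) ⊓ E) ⊓ (¬A ⊓ D)) unsat w.r.t. T
   all branches close; clash {D, ¬D} at x₀
2. Hence (∀r.(B ⊓ D) ⊓ E) ⊑ (A ⊔ ¬D): entailed.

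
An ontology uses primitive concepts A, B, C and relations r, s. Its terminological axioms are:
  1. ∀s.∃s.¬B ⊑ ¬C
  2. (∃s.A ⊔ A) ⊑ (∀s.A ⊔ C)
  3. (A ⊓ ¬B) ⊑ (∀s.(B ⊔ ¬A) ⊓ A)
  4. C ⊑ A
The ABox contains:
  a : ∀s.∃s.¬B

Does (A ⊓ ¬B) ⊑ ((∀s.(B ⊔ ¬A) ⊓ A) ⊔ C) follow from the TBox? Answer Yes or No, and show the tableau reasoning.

Yes

1. (A ⊓ ¬B) ⊑ ((∀s.(B ⊔ ¬A) ⊓ A) ⊔ C)  ⇔  ((A ⊓ ¬B) ⊓ ((∃s.(¬B ⊓ A) ⊔ ¬A) ⊓ ¬C)) unsat w.r.t. T
   all branches close; clash {C, ¬C} at x₀
2. Hence (A ⊓ ¬B) ⊑ ((∀s.(B ⊔ ¬A) ⊓ A) ⊔ C): entailed.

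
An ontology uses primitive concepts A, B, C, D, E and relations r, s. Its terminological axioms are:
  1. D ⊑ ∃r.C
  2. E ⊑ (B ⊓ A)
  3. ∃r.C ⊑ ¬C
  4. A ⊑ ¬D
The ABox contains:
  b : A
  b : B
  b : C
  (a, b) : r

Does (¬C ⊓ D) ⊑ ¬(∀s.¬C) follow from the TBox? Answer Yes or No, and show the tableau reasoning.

No

1. (¬C ⊓ D) ⊑ ¬(∀s.¬C)  ⇔  ((¬C ⊓ D) ⊓ ∀s.¬C) unsat w.r.t. T
   apply at x₀: D⊑∃r.C
   open: L(x₀) ⊇ {D, ¬A, ¬C, ¬E, ∀s.¬C, …} (+ ∃-successors)
2. Hence (¬C ⊓ D) ⊑ ¬(∀s.¬C): not entailed.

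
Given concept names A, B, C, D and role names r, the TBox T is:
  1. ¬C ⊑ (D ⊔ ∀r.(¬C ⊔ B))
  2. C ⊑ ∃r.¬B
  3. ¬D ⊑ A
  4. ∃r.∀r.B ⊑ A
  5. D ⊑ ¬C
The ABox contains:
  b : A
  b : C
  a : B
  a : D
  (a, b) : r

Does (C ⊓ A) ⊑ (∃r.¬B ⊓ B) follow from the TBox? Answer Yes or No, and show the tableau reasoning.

No

1. (C ⊓ A) ⊑ (∃r.¬B ⊓ B)  ⇔  ((C ⊓ A) ⊓ (∀r.B ⊔ ¬B)) unsat w.r.t. T
   apply at x₀: C⊑∃r.¬B
   open: L(x₀) ⊇ {A, C, ¬B, ¬D, ∃r.¬B} (+ ∃-successors)
2. Hence (C ⊓ A) ⊑ (∃r.¬B ⊓ B): not entailed.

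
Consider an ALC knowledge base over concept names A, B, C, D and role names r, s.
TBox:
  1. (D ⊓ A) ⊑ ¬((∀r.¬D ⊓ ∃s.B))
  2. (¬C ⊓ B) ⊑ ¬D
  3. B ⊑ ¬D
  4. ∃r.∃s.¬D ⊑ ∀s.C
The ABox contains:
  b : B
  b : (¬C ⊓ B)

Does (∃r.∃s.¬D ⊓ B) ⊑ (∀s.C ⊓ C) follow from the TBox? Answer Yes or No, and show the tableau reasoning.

No

1. (∃r.∃s.¬D ⊓ B) ⊑ (∀s.C ⊓ C)  ⇔  ((∃r.∃s.¬D ⊓ B) ⊓ (∃s.¬C ⊔ ¬C)) unsat w.r.t. T
   apply at x₀: B⊑¬D; ∃r.∃s.¬D⊑∀s.C
   open: L(x₀) ⊇ {B, ¬C, ¬D, ∀s.C, ∃r.∃s.¬D} (+ ∃-successors)
2. Hence (∃r.∃s.¬D ⊓ B) ⊑ (∀s.C ⊓ C): not entailed.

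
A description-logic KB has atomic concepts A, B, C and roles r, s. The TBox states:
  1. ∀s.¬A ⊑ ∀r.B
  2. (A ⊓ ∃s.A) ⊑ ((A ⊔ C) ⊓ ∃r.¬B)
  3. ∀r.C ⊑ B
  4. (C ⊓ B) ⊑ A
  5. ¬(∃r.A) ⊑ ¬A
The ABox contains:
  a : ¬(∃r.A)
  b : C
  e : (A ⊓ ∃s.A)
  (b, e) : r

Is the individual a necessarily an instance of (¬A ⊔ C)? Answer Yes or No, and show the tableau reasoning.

Yes

1. a : (¬A ⊔ C)?  L(a) = {¬(∃r.A)} ∪ {(A ⊓ ¬C)}
   clash {A, ¬A} at a — a ∈ (¬A ⊔ C)
2. Hence a : (¬A ⊔ C): entailed.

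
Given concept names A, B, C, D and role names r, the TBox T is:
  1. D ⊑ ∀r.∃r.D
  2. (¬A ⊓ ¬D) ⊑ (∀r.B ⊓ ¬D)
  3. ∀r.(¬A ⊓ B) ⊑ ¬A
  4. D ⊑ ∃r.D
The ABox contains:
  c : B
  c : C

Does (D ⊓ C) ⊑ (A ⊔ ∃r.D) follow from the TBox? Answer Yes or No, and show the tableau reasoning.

1. (D ⊓ C) ⊑ (A ⊔ ∃r.D)  ⇔  ((D ⊓ C) ⊓ (¬A ⊓ ∀r.¬D)) unsat w.r.t. T
   all branches close; clash {D, ¬D} at x₀
2. Hence (D ⊓ C) ⊑ (A ⊔ ∃r.D): entailed.

Yes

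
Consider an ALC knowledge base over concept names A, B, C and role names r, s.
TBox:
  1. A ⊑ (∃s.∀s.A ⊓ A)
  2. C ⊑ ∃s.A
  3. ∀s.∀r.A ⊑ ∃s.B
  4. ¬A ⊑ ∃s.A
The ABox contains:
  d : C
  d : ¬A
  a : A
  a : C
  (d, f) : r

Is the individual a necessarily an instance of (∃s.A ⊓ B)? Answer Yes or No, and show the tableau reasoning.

No

1. a : (∃s.A ⊓ B)?  L(a) = {A, C} ∪ {(∀s.¬A ⊔ ¬B)}
   apply at a: A⊑(∃s.∀s.A ⊓ A); C⊑∃s.A
   open: L(a) ⊇ {A, C, ¬B, ∃s.A, ∃s.∀s.A, …} (+ ∃-successors) — a ∉ (∃s.A ⊓ B) possible
2. Hence a : (∃s.A ⊓ B): not entailed.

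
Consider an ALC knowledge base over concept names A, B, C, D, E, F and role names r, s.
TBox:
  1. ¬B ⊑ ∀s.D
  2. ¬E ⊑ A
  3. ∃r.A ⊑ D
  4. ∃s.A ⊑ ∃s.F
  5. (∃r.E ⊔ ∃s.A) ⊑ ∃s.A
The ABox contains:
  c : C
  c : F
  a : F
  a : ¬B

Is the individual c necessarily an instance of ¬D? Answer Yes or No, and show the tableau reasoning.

1. c : ¬D?  L(c) = {C, F} ∪ {D}
   open: L(c) ⊇ {B, C, D, E, F, …} — c ∉ ¬D possible
2. Hence c : ¬D: not entailed.

No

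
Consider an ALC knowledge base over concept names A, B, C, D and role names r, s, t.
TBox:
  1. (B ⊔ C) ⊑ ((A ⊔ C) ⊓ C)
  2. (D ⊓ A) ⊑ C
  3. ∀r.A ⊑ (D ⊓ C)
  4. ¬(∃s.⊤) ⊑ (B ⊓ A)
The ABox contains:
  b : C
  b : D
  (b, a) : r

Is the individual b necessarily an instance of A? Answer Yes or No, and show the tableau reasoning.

1. b : A?  L(b) = {C, D} ∪ {¬A}
   open: L(b) ⊇ {C, D, ¬A, ∃r.¬A, ∃s.⊤} (+ ∃-successors) — b ∉ A possible
2. Hence b : A: not entailed.

No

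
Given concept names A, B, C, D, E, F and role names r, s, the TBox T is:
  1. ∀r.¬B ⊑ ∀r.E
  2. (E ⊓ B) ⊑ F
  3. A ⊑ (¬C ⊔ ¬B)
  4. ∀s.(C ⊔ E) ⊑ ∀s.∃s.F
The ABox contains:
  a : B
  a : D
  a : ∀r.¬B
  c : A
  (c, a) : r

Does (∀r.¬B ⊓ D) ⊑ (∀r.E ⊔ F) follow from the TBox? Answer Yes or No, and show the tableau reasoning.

Yes

1. (∀r.¬B ⊓ D) ⊑ (∀r.E ⊔ F)  ⇔  ((∀r.¬B ⊓ D) ⊓ (∃r.¬E ⊓ ¬F)) unsat w.r.t. T
   all branches close; clash {F, ¬F} at x₀
2. Hence (∀r.¬B ⊓ D) ⊑ (∀r.E ⊔ F): entailed.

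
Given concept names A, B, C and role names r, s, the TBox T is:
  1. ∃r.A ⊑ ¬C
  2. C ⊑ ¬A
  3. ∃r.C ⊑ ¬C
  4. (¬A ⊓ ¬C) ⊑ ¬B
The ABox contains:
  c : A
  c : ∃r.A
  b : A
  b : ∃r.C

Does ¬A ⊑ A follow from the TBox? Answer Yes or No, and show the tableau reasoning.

1. ¬A ⊑ A  ⇔  (¬A ⊓ ¬A) unsat w.r.t. T
   open: L(x₀) ⊇ {C, ¬A, ∀r.¬A, ∀r.¬C}
2. Hence ¬A ⊑ A: not entailed.

No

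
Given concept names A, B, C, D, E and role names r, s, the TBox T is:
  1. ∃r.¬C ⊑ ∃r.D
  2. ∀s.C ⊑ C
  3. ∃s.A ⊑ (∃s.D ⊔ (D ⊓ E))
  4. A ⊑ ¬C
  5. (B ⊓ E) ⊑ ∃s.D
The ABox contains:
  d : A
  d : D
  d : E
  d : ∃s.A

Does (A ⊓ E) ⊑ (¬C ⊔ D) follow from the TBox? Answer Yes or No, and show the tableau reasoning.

1. (A ⊓ E) ⊑ (¬C ⊔ D)  ⇔  ((A ⊓ E) ⊓ (C ⊓ ¬D)) unsat w.r.t. T
   all branches close; clash {C, ¬C} at x₀
2. Hence (A ⊓ E) ⊑ (¬C ⊔ D): entailed.

Yes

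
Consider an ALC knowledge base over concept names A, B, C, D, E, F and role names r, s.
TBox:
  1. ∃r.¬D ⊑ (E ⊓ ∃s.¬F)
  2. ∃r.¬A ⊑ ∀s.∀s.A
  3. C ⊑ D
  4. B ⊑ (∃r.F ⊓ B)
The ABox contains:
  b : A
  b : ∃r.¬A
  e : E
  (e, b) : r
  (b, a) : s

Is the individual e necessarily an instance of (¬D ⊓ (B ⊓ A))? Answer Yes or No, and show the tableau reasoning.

No

1. e : (¬D ⊓ (B ⊓ A))?  L(e) = {E} ∪ {(D ⊔ (¬B ⊔ ¬A))}
   open: L(e) ⊇ {D, E, ¬B, ¬C, ∀r.A, …} — e ∉ (¬D ⊓ (B ⊓ A)) possible
2. Hence e : (¬D ⊓ (B ⊓ A)): not entailed.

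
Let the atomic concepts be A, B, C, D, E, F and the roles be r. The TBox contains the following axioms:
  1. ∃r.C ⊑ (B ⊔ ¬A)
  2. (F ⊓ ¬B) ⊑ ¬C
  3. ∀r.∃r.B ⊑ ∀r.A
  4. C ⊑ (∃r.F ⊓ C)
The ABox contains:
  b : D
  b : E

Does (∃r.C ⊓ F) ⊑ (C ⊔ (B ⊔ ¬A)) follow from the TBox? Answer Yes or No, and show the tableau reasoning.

Yes

1. (∃r.C ⊓ F) ⊑ (C ⊔ (B ⊔ ¬A))  ⇔  ((∃r.C ⊓ F) ⊓ (¬C ⊓ (¬B ⊓ A))) unsat w.r.t. T
   all branches close; clash {A, ¬A} at x₀
2. Hence (∃r.C ⊓ F) ⊑ (C ⊔ (B ⊔ ¬A)): entailed.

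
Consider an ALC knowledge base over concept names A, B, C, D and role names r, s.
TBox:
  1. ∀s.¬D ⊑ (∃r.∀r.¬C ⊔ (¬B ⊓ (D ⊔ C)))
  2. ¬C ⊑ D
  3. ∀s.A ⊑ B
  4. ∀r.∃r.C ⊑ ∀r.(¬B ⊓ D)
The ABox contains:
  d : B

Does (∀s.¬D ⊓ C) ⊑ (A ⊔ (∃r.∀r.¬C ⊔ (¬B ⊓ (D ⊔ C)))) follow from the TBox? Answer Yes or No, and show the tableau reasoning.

Yes

1. (∀s.¬D ⊓ C) ⊑ (A ⊔ (∃r.∀r.¬C ⊔ (¬B ⊓ (D ⊔ C))))  ⇔  ((∀s.¬D ⊓ C) ⊓ (¬A ⊓ (∀r.∃r.C ⊓ (B ⊔ (¬D ⊓ ¬C))))) unsat w.r.t. T
   all branches close; clash {C, ¬C} at x₀
2. Hence (∀s.¬D ⊓ C) ⊑ (A ⊔ (∃r.∀r.¬C ⊔ (¬B ⊓ (D ⊔ C)))): entailed.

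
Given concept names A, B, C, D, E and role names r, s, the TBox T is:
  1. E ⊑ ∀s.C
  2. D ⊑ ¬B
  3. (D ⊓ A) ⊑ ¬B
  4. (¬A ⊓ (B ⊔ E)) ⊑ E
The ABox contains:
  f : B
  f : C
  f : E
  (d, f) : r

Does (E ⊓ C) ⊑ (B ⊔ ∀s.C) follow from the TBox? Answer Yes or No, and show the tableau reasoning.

1. (E ⊓ C) ⊑ (B ⊔ ∀s.C)  ⇔  ((E ⊓ C) ⊓ (¬B ⊓ ∃s.¬C)) unsat w.r.t. T
   all branches close; clash {C, ¬C} at an ∃-successor
2. Hence (E ⊓ C) ⊑ (B ⊔ ∀s.C): entailed.

Yes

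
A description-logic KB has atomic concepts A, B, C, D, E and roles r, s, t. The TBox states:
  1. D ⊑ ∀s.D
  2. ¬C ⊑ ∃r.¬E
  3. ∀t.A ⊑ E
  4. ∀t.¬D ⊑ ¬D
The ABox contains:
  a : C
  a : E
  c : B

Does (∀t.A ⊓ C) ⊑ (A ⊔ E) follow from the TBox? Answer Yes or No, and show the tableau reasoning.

Yes

1. (∀t.A ⊓ C) ⊑ (A ⊔ E)  ⇔  ((∀t.A ⊓ C) ⊓ (¬A ⊓ ¬E)) unsat w.r.t. T
   all branches close; clash {E, ¬E} at x₀
2. Hence (∀t.A ⊓ C) ⊑ (A ⊔ E): entailed.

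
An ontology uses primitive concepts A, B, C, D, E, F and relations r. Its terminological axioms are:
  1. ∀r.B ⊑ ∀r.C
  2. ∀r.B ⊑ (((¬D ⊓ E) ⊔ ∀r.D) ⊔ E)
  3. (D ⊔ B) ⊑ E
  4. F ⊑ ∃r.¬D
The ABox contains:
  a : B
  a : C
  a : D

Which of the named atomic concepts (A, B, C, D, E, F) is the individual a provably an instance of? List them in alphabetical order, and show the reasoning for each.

{B, C, D, E}

1. a : A?  L(a) = {B, C, D} ∪ {¬A}
   open: L(a) ⊇ {B, C, D, E, ¬A, …} (+ ∃-successors) — a ∉ A possible
2. a : B?  L(a) = {B, C, D} ∪ {¬B}
   clash {B, ¬B} at a — a ∈ B
3. a : C?  L(a) = {B, C, D} ∪ {¬C}
   clash {C, ¬C} at a — a ∈ C
4. a : D?  L(a) = {B, C, D} ∪ {¬D}
   clash {D, ¬D} at a — a ∈ D
5. a : E?  L(a) = {B, C, D} ∪ {¬E}
   clash {E, ¬E} at a — a ∈ E
6. a : F?  L(a) = {B, C, D} ∪ {¬F}
   open: L(a) ⊇ {B, C, D, E, ¬F, …} (+ ∃-successors) — a ∉ F possible
7. Entailed for a: {B, C, D, E}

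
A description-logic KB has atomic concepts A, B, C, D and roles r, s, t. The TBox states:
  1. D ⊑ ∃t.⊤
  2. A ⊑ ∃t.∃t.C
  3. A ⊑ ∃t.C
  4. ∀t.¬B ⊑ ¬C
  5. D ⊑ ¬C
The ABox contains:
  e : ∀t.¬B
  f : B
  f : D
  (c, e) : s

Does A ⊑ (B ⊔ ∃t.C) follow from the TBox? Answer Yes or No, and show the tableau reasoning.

Yes

1. A ⊑ (B ⊔ ∃t.C)  ⇔  (A ⊓ (¬B ⊓ ∀t.¬C)) unsat w.r.t. T
   all branches close; clash {C, ¬C} at an ∃-successor
2. Hence A ⊑ (B ⊔ ∃t.C): entailed.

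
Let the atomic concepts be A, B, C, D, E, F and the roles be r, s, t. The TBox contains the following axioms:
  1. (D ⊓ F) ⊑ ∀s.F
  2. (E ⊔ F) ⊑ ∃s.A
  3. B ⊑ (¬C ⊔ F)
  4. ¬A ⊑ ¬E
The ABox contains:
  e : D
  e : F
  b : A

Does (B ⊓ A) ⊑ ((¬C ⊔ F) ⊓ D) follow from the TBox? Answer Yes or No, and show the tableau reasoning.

1. (B ⊓ A) ⊑ ((¬C ⊔ F) ⊓ D)  ⇔  ((B ⊓ A) ⊓ ((C ⊓ ¬F) ⊔ ¬D)) unsat w.r.t. T
   apply at x₀: B⊑(¬C ⊔ F)
   open: L(x₀) ⊇ {A, B, ¬C, ¬D, ¬E, …}
2. Hence (B ⊓ A) ⊑ ((¬C ⊔ F) ⊓ D): not entailed.

No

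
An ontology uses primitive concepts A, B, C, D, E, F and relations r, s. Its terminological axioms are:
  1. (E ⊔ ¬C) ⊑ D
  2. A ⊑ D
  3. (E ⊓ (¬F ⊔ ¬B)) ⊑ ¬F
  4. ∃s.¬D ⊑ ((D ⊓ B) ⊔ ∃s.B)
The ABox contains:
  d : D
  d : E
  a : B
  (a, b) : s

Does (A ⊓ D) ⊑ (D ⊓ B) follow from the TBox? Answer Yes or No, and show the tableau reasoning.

1. (A ⊓ D) ⊑ (D ⊓ B)  ⇔  ((A ⊓ D) ⊓ (¬D ⊔ ¬B)) unsat w.r.t. T
   open: L(x₀) ⊇ {A, D, ¬B, ¬E, ∀s.D}
2. Hence (A ⊓ D) ⊑ (D ⊓ B): not entailed.

No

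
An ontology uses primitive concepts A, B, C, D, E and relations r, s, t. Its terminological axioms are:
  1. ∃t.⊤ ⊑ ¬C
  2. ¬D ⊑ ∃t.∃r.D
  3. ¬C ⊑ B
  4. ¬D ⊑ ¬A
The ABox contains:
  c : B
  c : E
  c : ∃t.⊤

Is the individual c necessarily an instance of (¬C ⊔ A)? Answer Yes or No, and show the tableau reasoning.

1. c : (¬C ⊔ A)?  L(c) = {B, E, ∃t.⊤} ∪ {(C ⊓ ¬A)}
   clash {C, ¬C} at c — c ∈ (¬C ⊔ A)
2. Hence c : (¬C ⊔ A): entailed.

Yes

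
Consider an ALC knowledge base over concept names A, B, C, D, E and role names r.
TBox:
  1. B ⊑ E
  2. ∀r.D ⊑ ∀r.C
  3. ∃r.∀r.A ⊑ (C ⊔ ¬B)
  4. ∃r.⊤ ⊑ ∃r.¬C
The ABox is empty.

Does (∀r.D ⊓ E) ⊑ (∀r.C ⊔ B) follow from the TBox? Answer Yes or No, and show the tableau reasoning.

1. (∀r.D ⊓ E) ⊑ (∀r.C ⊔ B)  ⇔  ((∀r.D ⊓ E) ⊓ (∃r.¬C ⊓ ¬B)) unsat w.r.t. T
   all branches close; clash {C, ¬C} at an ∃-successor
2. Hence (∀r.D ⊓ E) ⊑ (∀r.C ⊔ B): entailed.

Yes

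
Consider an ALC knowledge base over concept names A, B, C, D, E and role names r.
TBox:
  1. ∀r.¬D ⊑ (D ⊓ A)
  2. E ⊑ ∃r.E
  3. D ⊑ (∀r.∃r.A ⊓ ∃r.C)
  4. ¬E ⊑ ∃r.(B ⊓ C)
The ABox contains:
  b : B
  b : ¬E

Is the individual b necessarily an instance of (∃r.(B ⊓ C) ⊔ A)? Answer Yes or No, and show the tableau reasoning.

Yes

1. b : (∃r.(B ⊓ C) ⊔ A)?  L(b) = {B, ¬E} ∪ {(∀r.(¬B ⊔ ¬C) ⊓ ¬A)}
   clash {A, ¬A} at b — b ∈ (∃r.(B ⊓ C) ⊔ A)
2. Hence b : (∃r.(B ⊓ C) ⊔ A): entailed.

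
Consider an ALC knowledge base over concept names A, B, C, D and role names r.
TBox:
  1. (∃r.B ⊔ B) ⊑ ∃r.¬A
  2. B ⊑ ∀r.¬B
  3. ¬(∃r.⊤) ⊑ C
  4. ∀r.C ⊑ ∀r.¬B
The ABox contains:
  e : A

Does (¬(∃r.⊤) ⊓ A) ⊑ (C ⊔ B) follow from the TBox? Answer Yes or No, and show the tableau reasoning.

Yes

1. (¬(∃r.⊤) ⊓ A) ⊑ (C ⊔ B)  ⇔  ((∀r.⊥ ⊓ A) ⊓ (¬C ⊓ ¬B)) unsat w.r.t. T
   all branches close; clash {C, ¬C} at x₀
2. Hence (¬(∃r.⊤) ⊓ A) ⊑ (C ⊔ B): entailed.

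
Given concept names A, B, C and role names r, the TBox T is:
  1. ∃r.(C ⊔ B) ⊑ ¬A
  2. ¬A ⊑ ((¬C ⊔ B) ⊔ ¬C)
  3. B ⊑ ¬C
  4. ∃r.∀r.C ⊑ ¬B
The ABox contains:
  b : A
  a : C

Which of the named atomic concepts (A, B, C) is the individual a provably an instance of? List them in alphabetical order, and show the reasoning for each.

1. a : A?  L(a) = {C} ∪ {¬A}
   clash {C, ¬C} at a — a ∈ A
2. a : B?  L(a) = {C} ∪ {¬B}
   open: L(a) ⊇ {A, C, ¬B, ∀r.(¬C ⊓ ¬B)} — a ∉ B possible
3. a : C?  L(a) = {C} ∪ {¬C}
   clash {C, ¬C} at a — a ∈ C
4. Entailed for a: {A, C}

{A, C}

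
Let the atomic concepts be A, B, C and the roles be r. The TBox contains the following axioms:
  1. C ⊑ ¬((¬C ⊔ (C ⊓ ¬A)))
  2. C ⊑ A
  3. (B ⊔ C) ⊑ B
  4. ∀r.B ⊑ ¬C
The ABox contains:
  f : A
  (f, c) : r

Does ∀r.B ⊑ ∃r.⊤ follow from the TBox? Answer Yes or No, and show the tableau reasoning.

No

1. ∀r.B ⊑ ∃r.⊤  ⇔  (∀r.B ⊓ ∀r.⊥) unsat w.r.t. T
   apply at x₀: ∀r.B⊑¬C
   open: L(x₀) ⊇ {¬B, ¬C, ∀r.B, ∀r.⊥}
2. Hence ∀r.B ⊑ ∃r.⊤: not entailed.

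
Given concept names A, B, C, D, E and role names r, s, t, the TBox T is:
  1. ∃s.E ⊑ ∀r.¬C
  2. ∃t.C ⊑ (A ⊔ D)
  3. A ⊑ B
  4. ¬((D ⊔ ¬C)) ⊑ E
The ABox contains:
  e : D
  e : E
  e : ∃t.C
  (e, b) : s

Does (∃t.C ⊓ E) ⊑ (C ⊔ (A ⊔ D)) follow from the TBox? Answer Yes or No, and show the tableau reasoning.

1. (∃t.C ⊓ E) ⊑ (C ⊔ (A ⊔ D))  ⇔  ((∃t.C ⊓ E) ⊓ (¬C ⊓ (¬A ⊓ ¬D))) unsat w.r.t. T
   all branches close; clash {D, ¬D} at x₀
2. Hence (∃t.C ⊓ E) ⊑ (C ⊔ (A ⊔ D)): entailed.

Yes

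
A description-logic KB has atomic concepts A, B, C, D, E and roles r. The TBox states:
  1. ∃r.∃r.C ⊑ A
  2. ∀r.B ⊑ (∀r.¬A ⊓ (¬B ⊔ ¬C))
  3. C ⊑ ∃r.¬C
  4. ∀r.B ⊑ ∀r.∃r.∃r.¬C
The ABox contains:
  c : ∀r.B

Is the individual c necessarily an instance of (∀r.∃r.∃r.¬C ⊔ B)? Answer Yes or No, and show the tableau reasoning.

Yes

1. c : (∀r.∃r.∃r.¬C ⊔ B)?  L(c) = {∀r.B} ∪ {(∃r.∀r.∀r.C ⊓ ¬B)}
   clash {A, ¬A} at an ∃-successor — c ∈ (∀r.∃r.∃r.¬C ⊔ B)
2. Hence c : (∀r.∃r.∃r.¬C ⊔ B): entailed.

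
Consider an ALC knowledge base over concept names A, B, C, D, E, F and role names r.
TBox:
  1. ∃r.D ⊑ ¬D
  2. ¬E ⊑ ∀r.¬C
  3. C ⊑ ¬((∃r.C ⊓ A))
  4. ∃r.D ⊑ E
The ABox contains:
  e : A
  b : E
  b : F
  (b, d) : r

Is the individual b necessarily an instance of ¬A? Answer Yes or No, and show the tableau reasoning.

1. b : ¬A?  L(b) = {E, F} ∪ {A}
   open: L(b) ⊇ {A, E, F, ¬C, ∀r.¬D} — b ∉ ¬A possible
2. Hence b : ¬A: not entailed.

No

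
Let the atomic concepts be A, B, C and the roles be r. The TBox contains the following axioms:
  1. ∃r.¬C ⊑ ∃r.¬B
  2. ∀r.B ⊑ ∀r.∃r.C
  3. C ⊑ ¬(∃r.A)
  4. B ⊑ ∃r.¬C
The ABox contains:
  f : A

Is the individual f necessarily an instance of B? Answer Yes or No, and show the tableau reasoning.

No

1. f : B?  L(f) = {A} ∪ {¬B}
   open: L(f) ⊇ {A, ¬B, ¬C, ∀r.C, ∃r.¬B} (+ ∃-successors) — f ∉ B possible
2. Hence f : B: not entailed.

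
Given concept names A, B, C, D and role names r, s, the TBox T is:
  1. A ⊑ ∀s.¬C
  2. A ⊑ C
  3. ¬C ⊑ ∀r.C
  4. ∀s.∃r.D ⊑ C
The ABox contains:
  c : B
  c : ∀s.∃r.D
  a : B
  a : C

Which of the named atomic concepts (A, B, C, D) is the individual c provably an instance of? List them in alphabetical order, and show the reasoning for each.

1. c : A?  L(c) = {B, ∀s.∃r.D} ∪ {¬A}
   apply at c: ∀s.∃r.D⊑C
   open: L(c) ⊇ {B, C, ¬A, ∀s.∃r.D} — c ∉ A possible
2. c : B?  L(c) = {B, ∀s.∃r.D} ∪ {¬B}
   clash {B, ¬B} at c — c ∈ B
3. c : C?  L(c) = {B, ∀s.∃r.D} ∪ {¬C}
   clash {C, ¬C} at c — c ∈ C
4. c : D?  L(c) = {B, ∀s.∃r.D} ∪ {¬D}
   apply at c: ∀s.∃r.D⊑C
   open: L(c) ⊇ {B, C, ¬A, ¬D, ∀s.∃r.D} — c ∉ D possible
5. Entailed for c: {B, C}

{B, C}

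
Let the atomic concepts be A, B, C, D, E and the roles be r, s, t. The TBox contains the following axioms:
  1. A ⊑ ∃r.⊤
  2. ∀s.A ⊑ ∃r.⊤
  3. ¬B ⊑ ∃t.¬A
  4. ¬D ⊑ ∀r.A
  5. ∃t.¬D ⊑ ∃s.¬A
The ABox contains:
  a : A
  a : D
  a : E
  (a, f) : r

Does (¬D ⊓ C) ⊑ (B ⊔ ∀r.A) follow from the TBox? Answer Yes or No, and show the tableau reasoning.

Yes

1. (¬D ⊓ C) ⊑ (B ⊔ ∀r.A)  ⇔  ((¬D ⊓ C) ⊓ (¬B ⊓ ∃r.¬A)) unsat w.r.t. T
   all branches close; clash {A, ¬A} at an ∃-successor
2. Hence (¬D ⊓ C) ⊑ (B ⊔ ∀r.A): entailed.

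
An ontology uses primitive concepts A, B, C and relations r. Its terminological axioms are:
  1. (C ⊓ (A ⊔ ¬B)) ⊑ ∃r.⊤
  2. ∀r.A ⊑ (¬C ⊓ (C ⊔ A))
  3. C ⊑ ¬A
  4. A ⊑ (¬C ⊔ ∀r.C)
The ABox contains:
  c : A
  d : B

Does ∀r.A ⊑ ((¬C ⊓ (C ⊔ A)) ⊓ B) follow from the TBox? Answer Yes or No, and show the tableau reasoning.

1. ∀r.A ⊑ ((¬C ⊓ (C ⊔ A)) ⊓ B)  ⇔  (∀r.A ⊓ ((C ⊔ (¬C ⊓ ¬A)) ⊔ ¬B)) unsat w.r.t. T
   apply at x₀: ∀r.A⊑(¬C ⊓ (C ⊔ A))
   open: L(x₀) ⊇ {A, ¬B, ¬C, ∀r.A}
2. Hence ∀r.A ⊑ ((¬C ⊓ (C ⊔ A)) ⊓ B): not entailed.

No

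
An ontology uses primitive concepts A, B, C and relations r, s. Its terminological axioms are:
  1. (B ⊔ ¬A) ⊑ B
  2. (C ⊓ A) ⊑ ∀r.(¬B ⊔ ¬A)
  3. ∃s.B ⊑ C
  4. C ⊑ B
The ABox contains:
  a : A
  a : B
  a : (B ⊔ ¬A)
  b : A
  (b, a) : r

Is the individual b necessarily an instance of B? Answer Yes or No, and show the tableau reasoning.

No

1. b : B?  L(b) = {A} ∪ {¬B}
   open: L(b) ⊇ {A, ¬B, ¬C, ∀s.¬B} — b ∉ B possible
2. Hence b : B: not entailed.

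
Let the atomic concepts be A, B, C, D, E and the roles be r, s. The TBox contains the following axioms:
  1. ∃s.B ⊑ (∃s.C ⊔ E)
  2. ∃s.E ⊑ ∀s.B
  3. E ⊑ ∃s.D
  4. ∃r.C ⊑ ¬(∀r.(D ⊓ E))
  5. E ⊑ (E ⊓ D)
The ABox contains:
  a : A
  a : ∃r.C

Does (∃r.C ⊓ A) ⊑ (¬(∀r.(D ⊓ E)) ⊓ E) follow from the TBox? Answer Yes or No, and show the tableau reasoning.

No

1. (∃r.C ⊓ A) ⊑ (¬(∀r.(D ⊓ E)) ⊓ E)  ⇔  ((∃r.C ⊓ A) ⊓ (∀r.(D ⊓ E) ⊔ ¬E)) unsat w.r.t. T
   apply at x₀: ∃r.C⊑¬(∀r.(D ⊓ E))
   open: L(x₀) ⊇ {A, ¬E, ∀s.¬B, ∀s.¬E, ∃r.(¬D ⊔ ¬E), …} (+ ∃-successors)
2. Hence (∃r.C ⊓ A) ⊑ (¬(∀r.(D ⊓ E)) ⊓ E): not entailed.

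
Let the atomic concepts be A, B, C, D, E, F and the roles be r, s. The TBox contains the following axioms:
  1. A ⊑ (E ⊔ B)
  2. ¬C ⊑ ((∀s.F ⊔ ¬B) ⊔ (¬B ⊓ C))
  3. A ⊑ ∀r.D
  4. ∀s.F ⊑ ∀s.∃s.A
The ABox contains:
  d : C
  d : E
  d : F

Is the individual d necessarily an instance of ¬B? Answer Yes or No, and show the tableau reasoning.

1. d : ¬B?  L(d) = {C, E, F} ∪ {B}
   open: L(d) ⊇ {B, C, E, F, ¬A, …} (+ ∃-successors) — d ∉ ¬B possible
2. Hence d : ¬B: not entailed.

No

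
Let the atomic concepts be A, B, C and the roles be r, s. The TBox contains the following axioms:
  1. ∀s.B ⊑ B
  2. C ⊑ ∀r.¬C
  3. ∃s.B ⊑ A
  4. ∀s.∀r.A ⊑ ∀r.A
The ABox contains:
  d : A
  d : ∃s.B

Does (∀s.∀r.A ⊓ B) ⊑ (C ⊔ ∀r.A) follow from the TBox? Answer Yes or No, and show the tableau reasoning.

Yes

1. (∀s.∀r.A ⊓ B) ⊑ (C ⊔ ∀r.A)  ⇔  ((∀s.∀r.A ⊓ B) ⊓ (¬C ⊓ ∃r.¬A)) unsat w.r.t. T
   all branches close; clash {A, ¬A} at an ∃-successor
2. Hence (∀s.∀r.A ⊓ B) ⊑ (C ⊔ ∀r.A): entailed.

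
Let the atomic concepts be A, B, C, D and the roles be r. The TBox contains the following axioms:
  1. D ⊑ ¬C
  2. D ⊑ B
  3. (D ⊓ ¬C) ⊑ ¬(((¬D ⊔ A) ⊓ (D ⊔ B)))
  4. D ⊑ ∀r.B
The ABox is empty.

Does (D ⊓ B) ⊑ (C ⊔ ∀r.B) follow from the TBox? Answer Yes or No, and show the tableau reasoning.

Yes

1. (D ⊓ B) ⊑ (C ⊔ ∀r.B)  ⇔  ((D ⊓ B) ⊓ (¬C ⊓ ∃r.¬B)) unsat w.r.t. T
   all branches close; clash {B, ¬B} at x₀
2. Hence (D ⊓ B) ⊑ (C ⊔ ∀r.B): entailed.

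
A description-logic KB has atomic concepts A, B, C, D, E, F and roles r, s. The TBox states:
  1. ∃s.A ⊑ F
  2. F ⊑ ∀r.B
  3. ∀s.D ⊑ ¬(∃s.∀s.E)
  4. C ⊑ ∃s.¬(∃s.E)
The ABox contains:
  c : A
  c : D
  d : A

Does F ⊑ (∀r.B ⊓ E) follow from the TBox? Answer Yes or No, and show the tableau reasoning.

No

1. F ⊑ (∀r.B ⊓ E)  ⇔  (F ⊓ (∃r.¬B ⊔ ¬E)) unsat w.r.t. T
   apply at x₀: F⊑∀r.B
   open: L(x₀) ⊇ {F, ¬C, ¬E, ∀r.B, ∃s.¬D} (+ ∃-successors)
2. Hence F ⊑ (∀r.B ⊓ E): not entailed.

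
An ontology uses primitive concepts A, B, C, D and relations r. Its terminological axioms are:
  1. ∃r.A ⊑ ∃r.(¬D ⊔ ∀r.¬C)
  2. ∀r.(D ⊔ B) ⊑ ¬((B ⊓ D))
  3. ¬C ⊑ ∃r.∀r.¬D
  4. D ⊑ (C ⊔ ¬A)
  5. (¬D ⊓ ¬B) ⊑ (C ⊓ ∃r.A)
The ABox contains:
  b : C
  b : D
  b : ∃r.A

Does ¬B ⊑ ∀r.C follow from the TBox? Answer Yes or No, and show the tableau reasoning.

No

1. ¬B ⊑ ∀r.C  ⇔  (¬B ⊓ ∃r.¬C) unsat w.r.t. T
   open: L(x₀) ⊇ {C, D, ¬B, ∀r.¬A, ∃r.(¬D ⊓ ¬B), …} (+ ∃-successors)
2. Hence ¬B ⊑ ∀r.C: not entailed.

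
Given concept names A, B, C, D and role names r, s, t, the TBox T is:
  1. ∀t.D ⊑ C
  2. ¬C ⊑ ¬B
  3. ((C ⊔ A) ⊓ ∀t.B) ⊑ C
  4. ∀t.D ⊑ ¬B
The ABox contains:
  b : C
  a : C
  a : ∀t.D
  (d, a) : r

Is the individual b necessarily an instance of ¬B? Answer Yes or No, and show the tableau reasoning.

No

1. b : ¬B?  L(b) = {C} ∪ {B}
   open: L(b) ⊇ {B, C, ∃t.¬D} (+ ∃-successors) — b ∉ ¬B possible
2. Hence b : ¬B: not entailed.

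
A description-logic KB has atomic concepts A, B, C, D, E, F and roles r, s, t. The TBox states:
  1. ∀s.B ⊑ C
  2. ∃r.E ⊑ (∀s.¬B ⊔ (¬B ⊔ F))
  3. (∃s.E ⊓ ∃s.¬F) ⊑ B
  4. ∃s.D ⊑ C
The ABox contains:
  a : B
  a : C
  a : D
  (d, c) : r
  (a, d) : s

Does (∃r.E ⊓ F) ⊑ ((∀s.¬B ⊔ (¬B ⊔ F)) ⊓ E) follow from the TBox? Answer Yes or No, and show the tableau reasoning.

No

1. (∃r.E ⊓ F) ⊑ ((∀s.¬B ⊔ (¬B ⊔ F)) ⊓ E)  ⇔  ((∃r.E ⊓ F) ⊓ ((∃s.B ⊓ (B ⊓ ¬F)) ⊔ ¬E)) unsat w.r.t. T
   apply at x₀: ∃r.E⊑(∀s.¬B ⊔ (¬B ⊔ F))
   open: L(x₀) ⊇ {F, ¬E, ∀s.¬B, ∀s.¬D, ∀s.¬E, …} (+ ∃-successors)
2. Hence (∃r.E ⊓ F) ⊑ ((∀s.¬B ⊔ (¬B ⊔ F)) ⊓ E): not entailed.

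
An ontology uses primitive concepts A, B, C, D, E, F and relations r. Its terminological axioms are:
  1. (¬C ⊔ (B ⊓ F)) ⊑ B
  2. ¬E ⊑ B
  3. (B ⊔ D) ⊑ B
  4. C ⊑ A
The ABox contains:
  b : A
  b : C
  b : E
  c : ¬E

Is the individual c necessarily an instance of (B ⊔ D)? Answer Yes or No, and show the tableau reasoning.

Yes

1. c : (B ⊔ D)?  L(c) = {¬E} ∪ {(¬B ⊓ ¬D)}
   clash {B, ¬B} at c — c ∈ (B ⊔ D)
2. Hence c : (B ⊔ D): entailed.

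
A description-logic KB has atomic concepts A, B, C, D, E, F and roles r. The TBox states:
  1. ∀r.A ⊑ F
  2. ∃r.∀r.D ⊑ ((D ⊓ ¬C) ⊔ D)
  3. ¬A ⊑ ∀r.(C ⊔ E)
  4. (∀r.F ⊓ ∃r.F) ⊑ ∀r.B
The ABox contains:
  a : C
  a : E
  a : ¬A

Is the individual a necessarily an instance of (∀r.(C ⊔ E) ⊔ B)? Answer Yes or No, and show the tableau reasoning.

Yes

1. a : (∀r.(C ⊔ E) ⊔ B)?  L(a) = {C, E, ¬A} ∪ {(∃r.(¬C ⊓ ¬E) ⊓ ¬B)}
   clash {E, ¬E} at an ∃-successor — a ∈ (∀r.(C ⊔ E) ⊔ B)
2. Hence a : (∀r.(C ⊔ E) ⊔ B): entailed.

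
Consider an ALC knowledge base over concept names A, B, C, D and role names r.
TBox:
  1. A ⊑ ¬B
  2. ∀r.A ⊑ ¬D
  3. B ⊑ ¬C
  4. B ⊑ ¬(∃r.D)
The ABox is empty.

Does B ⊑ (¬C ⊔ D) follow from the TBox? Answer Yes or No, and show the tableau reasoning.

1. B ⊑ (¬C ⊔ D)  ⇔  (B ⊓ (C ⊓ ¬D)) unsat w.r.t. T
   all branches close; clash {B, ¬B} at x₀
2. Hence B ⊑ (¬C ⊔ D): entailed.

Yes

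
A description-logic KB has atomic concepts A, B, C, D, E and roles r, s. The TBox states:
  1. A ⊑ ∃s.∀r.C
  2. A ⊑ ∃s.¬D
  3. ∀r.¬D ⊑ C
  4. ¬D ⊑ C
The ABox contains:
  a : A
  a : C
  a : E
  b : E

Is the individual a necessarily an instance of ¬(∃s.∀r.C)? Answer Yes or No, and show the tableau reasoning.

No

1. a : ¬(∃s.∀r.C)?  L(a) = {A, C, E} ∪ {∃s.∀r.C}
   apply at a: A⊑∃s.¬D
   open: L(a) ⊇ {A, C, E, ∃s.¬D, ∃s.∀r.C} (+ ∃-successors) — a ∉ ¬(∃s.∀r.C) possible
2. Hence a : ¬(∃s.∀r.C): not entailed.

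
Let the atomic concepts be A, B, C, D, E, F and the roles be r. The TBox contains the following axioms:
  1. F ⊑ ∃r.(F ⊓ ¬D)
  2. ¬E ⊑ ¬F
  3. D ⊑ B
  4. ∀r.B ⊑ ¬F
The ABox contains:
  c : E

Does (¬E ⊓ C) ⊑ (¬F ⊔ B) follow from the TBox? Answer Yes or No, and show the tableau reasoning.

1. (¬E ⊓ C) ⊑ (¬F ⊔ B)  ⇔  ((¬E ⊓ C) ⊓ (F ⊓ ¬B)) unsat w.r.t. T
   all branches close; clash {F, ¬F} at x₀
2. Hence (¬E ⊓ C) ⊑ (¬F ⊔ B): entailed.

Yes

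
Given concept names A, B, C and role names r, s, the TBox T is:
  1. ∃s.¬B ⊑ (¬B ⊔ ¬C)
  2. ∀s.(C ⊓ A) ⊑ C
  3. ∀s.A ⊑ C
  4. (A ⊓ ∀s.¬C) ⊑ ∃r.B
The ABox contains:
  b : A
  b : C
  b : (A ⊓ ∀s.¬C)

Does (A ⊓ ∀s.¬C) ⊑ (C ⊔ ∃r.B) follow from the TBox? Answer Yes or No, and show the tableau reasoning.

1. (A ⊓ ∀s.¬C) ⊑ (C ⊔ ∃r.B)  ⇔  ((A ⊓ ∀s.¬C) ⊓ (¬C ⊓ ∀r.¬B)) unsat w.r.t. T
   all branches close; clash {C, ¬C} at x₀
2. Hence (A ⊓ ∀s.¬C) ⊑ (C ⊔ ∃r.B): entailed.

Yes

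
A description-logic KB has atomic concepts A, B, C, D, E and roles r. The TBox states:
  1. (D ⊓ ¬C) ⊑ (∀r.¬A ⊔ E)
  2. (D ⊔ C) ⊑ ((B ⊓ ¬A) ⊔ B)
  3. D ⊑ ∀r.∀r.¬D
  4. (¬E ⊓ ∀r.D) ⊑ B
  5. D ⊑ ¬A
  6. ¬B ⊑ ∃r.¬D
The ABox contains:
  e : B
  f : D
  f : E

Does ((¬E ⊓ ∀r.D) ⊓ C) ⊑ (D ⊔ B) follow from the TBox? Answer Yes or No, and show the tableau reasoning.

Yes

1. ((¬E ⊓ ∀r.D) ⊓ C) ⊑ (D ⊔ B)  ⇔  (((¬E ⊓ ∀r.D) ⊓ C) ⊓ (¬D ⊓ ¬B)) unsat w.r.t. T
   all branches close; clash {B, ¬B} at x₀
2. Hence ((¬E ⊓ ∀r.D) ⊓ C) ⊑ (D ⊔ B): entailed.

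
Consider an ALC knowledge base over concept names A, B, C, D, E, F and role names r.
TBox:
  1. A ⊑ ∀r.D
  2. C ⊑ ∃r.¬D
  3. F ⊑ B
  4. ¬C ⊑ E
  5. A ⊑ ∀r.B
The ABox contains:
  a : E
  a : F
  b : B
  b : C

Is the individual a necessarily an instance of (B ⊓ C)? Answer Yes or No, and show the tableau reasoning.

No

1. a : (B ⊓ C)?  L(a) = {E, F} ∪ {(¬B ⊔ ¬C)}
   apply at a: F⊑B
   open: L(a) ⊇ {B, E, F, ¬A, ¬C} — a ∉ (B ⊓ C) possible
2. Hence a : (B ⊓ C): not entailed.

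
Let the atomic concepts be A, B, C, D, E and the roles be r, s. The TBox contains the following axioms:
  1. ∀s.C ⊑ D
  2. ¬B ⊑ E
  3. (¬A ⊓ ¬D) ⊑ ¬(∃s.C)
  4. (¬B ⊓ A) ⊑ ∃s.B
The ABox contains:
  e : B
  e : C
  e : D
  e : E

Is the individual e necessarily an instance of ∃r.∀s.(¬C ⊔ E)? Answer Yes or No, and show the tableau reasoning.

1. e : ∃r.∀s.(¬C ⊔ E)?  L(e) = {B, C, D, E} ∪ {∀r.∃s.(C ⊓ ¬E)}
   open: L(e) ⊇ {B, C, D, E, ∀r.∃s.(C ⊓ ¬E)} — e ∉ ∃r.∀s.(¬C ⊔ E) possible
2. Hence e : ∃r.∀s.(¬C ⊔ E): not entailed.

No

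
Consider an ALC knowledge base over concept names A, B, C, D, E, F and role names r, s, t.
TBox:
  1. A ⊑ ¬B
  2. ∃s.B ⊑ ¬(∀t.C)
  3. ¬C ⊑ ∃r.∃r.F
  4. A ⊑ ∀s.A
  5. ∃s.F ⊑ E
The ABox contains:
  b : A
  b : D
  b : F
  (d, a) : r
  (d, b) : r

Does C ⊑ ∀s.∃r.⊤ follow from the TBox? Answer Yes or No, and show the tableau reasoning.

1. C ⊑ ∀s.∃r.⊤  ⇔  (C ⊓ ∃s.∀r.⊥) unsat w.r.t. T
   open: L(x₀) ⊇ {C, ¬A, ∀s.¬B, ∀s.¬F, ∃s.∀r.⊥} (+ ∃-successors)
2. Hence C ⊑ ∀s.∃r.⊤: not entailed.

No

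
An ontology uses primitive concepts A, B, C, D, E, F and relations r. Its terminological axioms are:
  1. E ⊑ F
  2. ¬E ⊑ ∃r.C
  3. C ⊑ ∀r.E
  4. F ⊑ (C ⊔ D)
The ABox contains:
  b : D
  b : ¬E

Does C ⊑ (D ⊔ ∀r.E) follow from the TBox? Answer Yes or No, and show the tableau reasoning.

1. C ⊑ (D ⊔ ∀r.E)  ⇔  (C ⊓ (¬D ⊓ ∃r.¬E)) unsat w.r.t. T
   all branches close; clash {E, ¬E} at an ∃-successor
2. Hence C ⊑ (D ⊔ ∀r.E): entailed.

Yes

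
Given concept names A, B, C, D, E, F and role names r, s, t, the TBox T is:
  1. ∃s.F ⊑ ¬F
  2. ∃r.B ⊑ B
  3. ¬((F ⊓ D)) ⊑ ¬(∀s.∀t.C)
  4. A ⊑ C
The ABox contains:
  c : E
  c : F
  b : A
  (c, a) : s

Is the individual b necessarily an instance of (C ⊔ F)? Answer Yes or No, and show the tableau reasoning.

Yes

1. b : (C ⊔ F)?  L(b) = {A} ∪ {(¬C ⊓ ¬F)}
   clash {C, ¬C} at b — b ∈ (C ⊔ F)
2. Hence b : (C ⊔ F): entailed.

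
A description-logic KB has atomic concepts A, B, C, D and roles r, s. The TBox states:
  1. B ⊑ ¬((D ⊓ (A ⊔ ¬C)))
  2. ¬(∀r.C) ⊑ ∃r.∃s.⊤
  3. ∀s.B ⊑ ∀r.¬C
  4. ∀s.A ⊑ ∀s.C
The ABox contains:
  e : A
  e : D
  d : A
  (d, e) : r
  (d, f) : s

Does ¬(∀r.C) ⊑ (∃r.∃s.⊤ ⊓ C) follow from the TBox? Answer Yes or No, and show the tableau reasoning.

1. ¬(∀r.C) ⊑ (∃r.∃s.⊤ ⊓ C)  ⇔  (∃r.¬C ⊓ (∀r.∀s.⊥ ⊔ ¬C)) unsat w.r.t. T
   apply at x₀: ¬(∀r.C)⊑∃r.∃s.⊤
   open: L(x₀) ⊇ {¬B, ¬C, ∃r.¬C, ∃r.∃s.⊤, ∃s.¬A, …} (+ ∃-successors)
2. Hence ¬(∀r.C) ⊑ (∃r.∃s.⊤ ⊓ C): not entailed.

No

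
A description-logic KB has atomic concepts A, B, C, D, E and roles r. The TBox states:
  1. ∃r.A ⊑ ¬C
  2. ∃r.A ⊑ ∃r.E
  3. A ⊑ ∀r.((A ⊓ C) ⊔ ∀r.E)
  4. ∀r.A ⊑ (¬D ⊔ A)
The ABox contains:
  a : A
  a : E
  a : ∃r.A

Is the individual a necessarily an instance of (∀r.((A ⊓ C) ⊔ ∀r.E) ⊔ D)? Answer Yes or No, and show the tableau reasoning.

Yes

1. a : (∀r.((A ⊓ C) ⊔ ∀r.E) ⊔ D)?  L(a) = {A, E, ∃r.A} ∪ {(∃r.((¬A ⊔ ¬C) ⊓ ∃r.¬E) ⊓ ¬D)}
   clash {E, ¬E} at an ∃-successor — a ∈ (∀r.((A ⊓ C) ⊔ ∀r.E) ⊔ D)
2. Hence a : (∀r.((A ⊓ C) ⊔ ∀r.E) ⊔ D): entailed.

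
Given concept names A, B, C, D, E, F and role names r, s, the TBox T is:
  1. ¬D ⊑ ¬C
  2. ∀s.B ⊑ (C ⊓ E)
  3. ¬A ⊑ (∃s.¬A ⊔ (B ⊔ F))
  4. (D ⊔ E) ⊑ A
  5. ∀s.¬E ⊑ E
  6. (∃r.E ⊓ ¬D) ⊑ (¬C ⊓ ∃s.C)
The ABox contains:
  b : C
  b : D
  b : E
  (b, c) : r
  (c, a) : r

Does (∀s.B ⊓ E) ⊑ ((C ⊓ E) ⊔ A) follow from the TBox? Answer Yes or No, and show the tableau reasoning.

1. (∀s.B ⊓ E) ⊑ ((C ⊓ E) ⊔ A)  ⇔  ((∀s.B ⊓ E) ⊓ ((¬C ⊔ ¬E) ⊓ ¬A)) unsat w.r.t. T
   all branches close; clash {A, ¬A} at x₀
2. Hence (∀s.B ⊓ E) ⊑ ((C ⊓ E) ⊔ A): entailed.

Yes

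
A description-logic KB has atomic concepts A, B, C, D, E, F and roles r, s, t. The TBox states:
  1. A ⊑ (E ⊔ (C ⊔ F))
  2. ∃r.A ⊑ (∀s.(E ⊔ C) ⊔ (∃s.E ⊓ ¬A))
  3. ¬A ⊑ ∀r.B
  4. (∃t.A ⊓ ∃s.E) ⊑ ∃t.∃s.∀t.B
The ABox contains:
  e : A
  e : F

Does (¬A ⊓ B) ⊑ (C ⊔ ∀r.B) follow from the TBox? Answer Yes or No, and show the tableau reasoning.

1. (¬A ⊓ B) ⊑ (C ⊔ ∀r.B)  ⇔  ((¬A ⊓ B) ⊓ (¬C ⊓ ∃r.¬B)) unsat w.r.t. T
   all branches close; clash {B, ¬B} at an ∃-successor
2. Hence (¬A ⊓ B) ⊑ (C ⊔ ∀r.B): entailed.

Yes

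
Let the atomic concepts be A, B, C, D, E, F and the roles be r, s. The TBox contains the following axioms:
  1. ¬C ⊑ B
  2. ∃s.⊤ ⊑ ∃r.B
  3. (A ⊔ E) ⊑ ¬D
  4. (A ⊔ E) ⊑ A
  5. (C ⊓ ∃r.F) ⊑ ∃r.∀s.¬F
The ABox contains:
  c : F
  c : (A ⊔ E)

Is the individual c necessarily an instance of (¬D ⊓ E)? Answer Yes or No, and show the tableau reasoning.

No

1. c : (¬D ⊓ E)?  L(c) = {F, (A ⊔ E)} ∪ {(D ⊔ ¬E)}
   apply at c: (A ⊔ E)⊑¬D; (A ⊔ E)⊑A
   open: L(c) ⊇ {A, C, F, ¬D, ¬E, …} — c ∉ (¬D ⊓ E) possible
2. Hence c : (¬D ⊓ E): not entailed.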